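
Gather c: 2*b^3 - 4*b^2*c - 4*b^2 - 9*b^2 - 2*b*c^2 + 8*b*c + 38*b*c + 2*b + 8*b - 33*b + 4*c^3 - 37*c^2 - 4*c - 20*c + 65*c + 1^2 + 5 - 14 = 2*b^3 - 13*b^2 - 23*b + 4*c^3 + c^2*(-2*b - 37) + c*(-4*b^2 + 46*b + 41) - 8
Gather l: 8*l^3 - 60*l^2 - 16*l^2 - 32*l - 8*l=8*l^3 - 76*l^2 - 40*l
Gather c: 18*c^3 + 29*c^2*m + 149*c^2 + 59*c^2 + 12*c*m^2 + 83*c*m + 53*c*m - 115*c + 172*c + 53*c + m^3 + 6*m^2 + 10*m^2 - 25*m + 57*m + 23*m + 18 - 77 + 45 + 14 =18*c^3 + c^2*(29*m + 208) + c*(12*m^2 + 136*m + 110) + m^3 + 16*m^2 + 55*m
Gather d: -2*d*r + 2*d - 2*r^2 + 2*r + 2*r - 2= d*(2 - 2*r) - 2*r^2 + 4*r - 2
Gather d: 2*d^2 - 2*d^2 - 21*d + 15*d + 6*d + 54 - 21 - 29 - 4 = 0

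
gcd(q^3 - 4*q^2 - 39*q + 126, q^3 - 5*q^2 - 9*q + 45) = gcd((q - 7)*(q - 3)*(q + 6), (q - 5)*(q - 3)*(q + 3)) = q - 3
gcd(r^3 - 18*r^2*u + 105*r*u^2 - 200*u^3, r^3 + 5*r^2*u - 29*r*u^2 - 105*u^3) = r - 5*u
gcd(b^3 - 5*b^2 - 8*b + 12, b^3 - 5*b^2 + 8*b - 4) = b - 1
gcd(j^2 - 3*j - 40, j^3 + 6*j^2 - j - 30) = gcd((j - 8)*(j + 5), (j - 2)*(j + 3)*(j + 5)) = j + 5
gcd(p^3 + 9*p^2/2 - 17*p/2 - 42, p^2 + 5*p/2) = 1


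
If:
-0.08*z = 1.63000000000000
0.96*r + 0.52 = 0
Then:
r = -0.54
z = -20.38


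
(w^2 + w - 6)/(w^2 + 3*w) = (w - 2)/w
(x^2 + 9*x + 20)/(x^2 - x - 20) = (x + 5)/(x - 5)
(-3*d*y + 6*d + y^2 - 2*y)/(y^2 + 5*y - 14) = (-3*d + y)/(y + 7)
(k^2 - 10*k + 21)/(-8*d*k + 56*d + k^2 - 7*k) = (3 - k)/(8*d - k)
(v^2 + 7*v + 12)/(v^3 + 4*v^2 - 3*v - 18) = (v + 4)/(v^2 + v - 6)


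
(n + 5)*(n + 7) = n^2 + 12*n + 35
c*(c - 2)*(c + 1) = c^3 - c^2 - 2*c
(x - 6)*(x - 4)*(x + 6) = x^3 - 4*x^2 - 36*x + 144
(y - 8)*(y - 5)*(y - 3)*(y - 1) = y^4 - 17*y^3 + 95*y^2 - 199*y + 120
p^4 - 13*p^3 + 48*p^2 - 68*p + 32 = (p - 8)*(p - 2)^2*(p - 1)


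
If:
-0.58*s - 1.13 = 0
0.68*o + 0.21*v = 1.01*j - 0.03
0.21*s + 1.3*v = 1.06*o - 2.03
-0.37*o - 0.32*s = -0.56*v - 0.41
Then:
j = -3.49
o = -3.87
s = -1.95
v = -4.40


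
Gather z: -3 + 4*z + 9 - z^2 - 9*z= -z^2 - 5*z + 6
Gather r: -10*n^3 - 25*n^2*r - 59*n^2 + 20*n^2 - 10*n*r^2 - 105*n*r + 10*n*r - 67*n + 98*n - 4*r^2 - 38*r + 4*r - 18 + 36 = -10*n^3 - 39*n^2 + 31*n + r^2*(-10*n - 4) + r*(-25*n^2 - 95*n - 34) + 18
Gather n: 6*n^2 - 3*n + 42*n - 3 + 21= 6*n^2 + 39*n + 18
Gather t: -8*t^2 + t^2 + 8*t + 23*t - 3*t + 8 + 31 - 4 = -7*t^2 + 28*t + 35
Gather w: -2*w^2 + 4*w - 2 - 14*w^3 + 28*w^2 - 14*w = -14*w^3 + 26*w^2 - 10*w - 2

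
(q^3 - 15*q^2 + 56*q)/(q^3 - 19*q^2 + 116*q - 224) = q/(q - 4)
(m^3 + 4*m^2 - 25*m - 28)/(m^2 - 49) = (m^2 - 3*m - 4)/(m - 7)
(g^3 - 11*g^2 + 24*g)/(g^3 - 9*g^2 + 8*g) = (g - 3)/(g - 1)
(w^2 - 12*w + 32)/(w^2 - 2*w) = (w^2 - 12*w + 32)/(w*(w - 2))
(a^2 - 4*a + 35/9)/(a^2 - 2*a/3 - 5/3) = (a - 7/3)/(a + 1)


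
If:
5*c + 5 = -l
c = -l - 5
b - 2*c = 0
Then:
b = 0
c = 0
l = -5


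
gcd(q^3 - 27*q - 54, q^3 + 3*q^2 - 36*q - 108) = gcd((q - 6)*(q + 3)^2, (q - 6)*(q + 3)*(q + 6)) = q^2 - 3*q - 18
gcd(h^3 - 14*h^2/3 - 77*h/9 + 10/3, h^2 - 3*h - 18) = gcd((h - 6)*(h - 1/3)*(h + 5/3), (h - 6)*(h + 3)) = h - 6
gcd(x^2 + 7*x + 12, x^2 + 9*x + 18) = x + 3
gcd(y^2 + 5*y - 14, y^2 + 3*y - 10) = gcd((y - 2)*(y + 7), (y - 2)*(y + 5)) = y - 2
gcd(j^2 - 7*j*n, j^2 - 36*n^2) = 1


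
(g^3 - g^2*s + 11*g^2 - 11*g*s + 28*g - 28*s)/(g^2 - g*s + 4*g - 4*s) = g + 7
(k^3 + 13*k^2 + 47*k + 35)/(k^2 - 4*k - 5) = (k^2 + 12*k + 35)/(k - 5)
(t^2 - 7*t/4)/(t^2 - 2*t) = (t - 7/4)/(t - 2)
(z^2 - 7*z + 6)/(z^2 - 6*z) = (z - 1)/z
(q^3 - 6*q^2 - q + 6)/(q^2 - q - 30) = (q^2 - 1)/(q + 5)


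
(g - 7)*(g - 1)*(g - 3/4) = g^3 - 35*g^2/4 + 13*g - 21/4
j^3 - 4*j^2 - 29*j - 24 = (j - 8)*(j + 1)*(j + 3)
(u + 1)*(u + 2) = u^2 + 3*u + 2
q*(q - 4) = q^2 - 4*q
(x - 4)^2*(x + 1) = x^3 - 7*x^2 + 8*x + 16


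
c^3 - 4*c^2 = c^2*(c - 4)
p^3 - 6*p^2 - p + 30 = (p - 5)*(p - 3)*(p + 2)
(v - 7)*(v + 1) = v^2 - 6*v - 7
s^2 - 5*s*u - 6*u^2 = (s - 6*u)*(s + u)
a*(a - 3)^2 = a^3 - 6*a^2 + 9*a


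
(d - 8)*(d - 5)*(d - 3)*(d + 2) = d^4 - 14*d^3 + 47*d^2 + 38*d - 240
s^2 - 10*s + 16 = (s - 8)*(s - 2)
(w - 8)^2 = w^2 - 16*w + 64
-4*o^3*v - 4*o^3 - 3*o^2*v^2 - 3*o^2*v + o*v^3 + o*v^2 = (-4*o + v)*(o + v)*(o*v + o)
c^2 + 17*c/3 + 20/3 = (c + 5/3)*(c + 4)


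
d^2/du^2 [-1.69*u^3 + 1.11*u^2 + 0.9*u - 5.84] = 2.22 - 10.14*u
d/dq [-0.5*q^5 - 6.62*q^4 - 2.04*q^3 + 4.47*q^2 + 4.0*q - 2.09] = -2.5*q^4 - 26.48*q^3 - 6.12*q^2 + 8.94*q + 4.0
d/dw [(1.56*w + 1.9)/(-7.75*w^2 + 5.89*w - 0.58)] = (12.09*w^2 + 29.45*w - 12.0958)/(60.0625*w^4 - 91.295*w^3 + 43.6821*w^2 - 6.8324*w + 0.3364)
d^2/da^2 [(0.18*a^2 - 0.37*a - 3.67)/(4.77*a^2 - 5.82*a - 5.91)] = (-6.843042*a^3 - 470.572902*a^2 + 548.722674*a - 417.51585)/(108.531333*a^6 - 397.265634*a^5 + 81.3051270000001*a^4 + 787.281876*a^3 - 100.736541*a^2 - 609.844626*a - 206.425071)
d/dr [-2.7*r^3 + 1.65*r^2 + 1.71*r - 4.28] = -8.1*r^2 + 3.3*r + 1.71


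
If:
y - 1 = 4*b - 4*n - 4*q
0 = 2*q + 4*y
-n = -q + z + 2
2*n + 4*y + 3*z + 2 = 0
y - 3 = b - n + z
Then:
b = -118/11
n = -82/11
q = -38/11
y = 19/11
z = 2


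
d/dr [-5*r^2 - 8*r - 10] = -10*r - 8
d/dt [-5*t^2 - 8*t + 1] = -10*t - 8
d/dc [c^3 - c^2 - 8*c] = 3*c^2 - 2*c - 8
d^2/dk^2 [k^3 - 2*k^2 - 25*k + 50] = 6*k - 4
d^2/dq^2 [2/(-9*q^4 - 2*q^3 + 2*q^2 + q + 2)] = 4*(2*(27*q^2 + 3*q - 1)*(-9*q^4 - 2*q^3 + 2*q^2 + q + 2) + (36*q^3 + 6*q^2 - 4*q - 1)^2)/(-9*q^4 - 2*q^3 + 2*q^2 + q + 2)^3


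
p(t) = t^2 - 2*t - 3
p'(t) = 2*t - 2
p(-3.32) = 14.66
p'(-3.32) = -8.64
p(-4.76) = 29.18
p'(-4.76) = -11.52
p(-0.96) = -0.16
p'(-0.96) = -3.92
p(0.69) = -3.90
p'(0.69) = -0.62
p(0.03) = -3.06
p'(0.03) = -1.94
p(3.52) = 2.35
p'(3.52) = 5.04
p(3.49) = 2.20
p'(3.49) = 4.98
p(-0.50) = -1.75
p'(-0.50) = -3.00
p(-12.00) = 165.00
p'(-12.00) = -26.00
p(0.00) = -3.00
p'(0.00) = -2.00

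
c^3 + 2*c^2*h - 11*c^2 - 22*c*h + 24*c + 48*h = (c - 8)*(c - 3)*(c + 2*h)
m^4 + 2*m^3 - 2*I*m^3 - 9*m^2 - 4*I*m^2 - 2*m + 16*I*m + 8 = (m - 2)*(m + 4)*(m - I)^2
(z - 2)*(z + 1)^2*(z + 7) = z^4 + 7*z^3 - 3*z^2 - 23*z - 14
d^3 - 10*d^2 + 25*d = d*(d - 5)^2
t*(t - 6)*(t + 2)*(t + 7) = t^4 + 3*t^3 - 40*t^2 - 84*t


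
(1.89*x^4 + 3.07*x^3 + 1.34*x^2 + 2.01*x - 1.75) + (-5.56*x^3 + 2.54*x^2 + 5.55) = 1.89*x^4 - 2.49*x^3 + 3.88*x^2 + 2.01*x + 3.8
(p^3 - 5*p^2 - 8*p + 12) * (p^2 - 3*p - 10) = p^5 - 8*p^4 - 3*p^3 + 86*p^2 + 44*p - 120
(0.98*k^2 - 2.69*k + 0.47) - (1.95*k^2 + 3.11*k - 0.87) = -0.97*k^2 - 5.8*k + 1.34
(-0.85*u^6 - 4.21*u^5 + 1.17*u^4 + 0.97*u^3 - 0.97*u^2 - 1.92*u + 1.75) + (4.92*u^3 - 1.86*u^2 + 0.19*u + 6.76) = -0.85*u^6 - 4.21*u^5 + 1.17*u^4 + 5.89*u^3 - 2.83*u^2 - 1.73*u + 8.51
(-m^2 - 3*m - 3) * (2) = -2*m^2 - 6*m - 6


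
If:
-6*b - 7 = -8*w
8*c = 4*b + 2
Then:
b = 4*w/3 - 7/6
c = 2*w/3 - 1/3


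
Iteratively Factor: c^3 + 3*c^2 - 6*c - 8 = (c - 2)*(c^2 + 5*c + 4) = (c - 2)*(c + 1)*(c + 4)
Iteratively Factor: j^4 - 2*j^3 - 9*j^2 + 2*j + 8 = (j - 4)*(j^3 + 2*j^2 - j - 2) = (j - 4)*(j + 2)*(j^2 - 1) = (j - 4)*(j + 1)*(j + 2)*(j - 1)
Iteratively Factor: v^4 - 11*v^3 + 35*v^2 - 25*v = (v - 5)*(v^3 - 6*v^2 + 5*v) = (v - 5)*(v - 1)*(v^2 - 5*v) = (v - 5)^2*(v - 1)*(v)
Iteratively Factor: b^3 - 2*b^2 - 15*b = (b - 5)*(b^2 + 3*b) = (b - 5)*(b + 3)*(b)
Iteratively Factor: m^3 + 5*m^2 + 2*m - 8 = (m - 1)*(m^2 + 6*m + 8) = (m - 1)*(m + 4)*(m + 2)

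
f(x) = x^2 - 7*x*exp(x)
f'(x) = -7*x*exp(x) + 2*x - 7*exp(x)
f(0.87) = -13.78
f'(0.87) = -29.50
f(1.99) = -97.95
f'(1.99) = -149.13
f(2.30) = -155.29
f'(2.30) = -225.80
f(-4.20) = 18.08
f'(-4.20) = -8.06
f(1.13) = -23.21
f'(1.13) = -43.90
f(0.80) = -11.82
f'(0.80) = -26.44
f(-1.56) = 4.73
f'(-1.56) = -2.30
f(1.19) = -25.97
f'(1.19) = -48.01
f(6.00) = -16908.01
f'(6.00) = -19756.01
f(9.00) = -510413.29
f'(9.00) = -567197.87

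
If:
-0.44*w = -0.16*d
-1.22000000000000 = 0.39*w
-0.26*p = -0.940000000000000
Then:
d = -8.60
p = 3.62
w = -3.13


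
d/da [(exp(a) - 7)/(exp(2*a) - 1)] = (-2*(exp(a) - 7)*exp(a) + exp(2*a) - 1)*exp(a)/(1 - exp(2*a))^2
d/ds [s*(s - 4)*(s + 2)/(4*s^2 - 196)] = (s^4 - 139*s^2 + 196*s + 392)/(4*(s^4 - 98*s^2 + 2401))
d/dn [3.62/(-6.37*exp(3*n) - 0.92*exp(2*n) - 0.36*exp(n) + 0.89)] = (69.1782*exp(2*n) + 6.6608*exp(n) + 1.3032)*exp(n)/(6.37*exp(3*n) + 0.92*exp(2*n) + 0.36*exp(n) - 0.89)^2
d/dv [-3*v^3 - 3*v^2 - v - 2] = -9*v^2 - 6*v - 1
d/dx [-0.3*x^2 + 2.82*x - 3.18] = 2.82 - 0.6*x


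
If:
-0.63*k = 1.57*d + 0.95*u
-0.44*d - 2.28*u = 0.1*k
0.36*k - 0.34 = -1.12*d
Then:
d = 1.25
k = -2.95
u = -0.11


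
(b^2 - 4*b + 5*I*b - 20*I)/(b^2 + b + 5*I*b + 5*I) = (b - 4)/(b + 1)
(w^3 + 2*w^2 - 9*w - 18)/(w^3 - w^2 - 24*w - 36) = (w - 3)/(w - 6)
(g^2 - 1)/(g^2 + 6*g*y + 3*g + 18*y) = (g^2 - 1)/(g^2 + 6*g*y + 3*g + 18*y)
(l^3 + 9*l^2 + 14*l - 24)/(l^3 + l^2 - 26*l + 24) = (l + 4)/(l - 4)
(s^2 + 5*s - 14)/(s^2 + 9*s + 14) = (s - 2)/(s + 2)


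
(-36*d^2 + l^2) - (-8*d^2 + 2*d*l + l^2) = -28*d^2 - 2*d*l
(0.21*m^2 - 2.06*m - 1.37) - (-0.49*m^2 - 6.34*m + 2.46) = 0.7*m^2 + 4.28*m - 3.83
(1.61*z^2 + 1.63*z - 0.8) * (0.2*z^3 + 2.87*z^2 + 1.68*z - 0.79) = 0.322*z^5 + 4.9467*z^4 + 7.2229*z^3 - 0.829500000000001*z^2 - 2.6317*z + 0.632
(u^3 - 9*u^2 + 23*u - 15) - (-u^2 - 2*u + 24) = u^3 - 8*u^2 + 25*u - 39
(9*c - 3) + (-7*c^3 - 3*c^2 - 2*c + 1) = -7*c^3 - 3*c^2 + 7*c - 2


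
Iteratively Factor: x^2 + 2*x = (x)*(x + 2)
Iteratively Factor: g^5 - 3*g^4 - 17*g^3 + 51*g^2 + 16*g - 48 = (g - 1)*(g^4 - 2*g^3 - 19*g^2 + 32*g + 48) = (g - 1)*(g + 1)*(g^3 - 3*g^2 - 16*g + 48) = (g - 4)*(g - 1)*(g + 1)*(g^2 + g - 12) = (g - 4)*(g - 1)*(g + 1)*(g + 4)*(g - 3)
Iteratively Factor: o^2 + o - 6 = (o - 2)*(o + 3)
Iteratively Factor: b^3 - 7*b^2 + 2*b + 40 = (b - 4)*(b^2 - 3*b - 10) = (b - 4)*(b + 2)*(b - 5)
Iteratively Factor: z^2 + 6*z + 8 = (z + 4)*(z + 2)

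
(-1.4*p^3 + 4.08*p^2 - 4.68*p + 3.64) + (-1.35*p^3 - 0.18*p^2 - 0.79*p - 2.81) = -2.75*p^3 + 3.9*p^2 - 5.47*p + 0.83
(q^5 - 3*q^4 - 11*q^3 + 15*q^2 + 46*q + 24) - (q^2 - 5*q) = q^5 - 3*q^4 - 11*q^3 + 14*q^2 + 51*q + 24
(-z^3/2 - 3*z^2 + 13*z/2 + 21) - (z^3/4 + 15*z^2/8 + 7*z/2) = -3*z^3/4 - 39*z^2/8 + 3*z + 21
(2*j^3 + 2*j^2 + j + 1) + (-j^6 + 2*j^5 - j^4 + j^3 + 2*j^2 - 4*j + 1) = -j^6 + 2*j^5 - j^4 + 3*j^3 + 4*j^2 - 3*j + 2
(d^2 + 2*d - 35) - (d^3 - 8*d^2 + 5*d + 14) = -d^3 + 9*d^2 - 3*d - 49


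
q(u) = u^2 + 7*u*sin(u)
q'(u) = 7*u*cos(u) + 2*u + 7*sin(u)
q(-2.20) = 17.29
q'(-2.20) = -1.00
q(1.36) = 11.16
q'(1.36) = 11.56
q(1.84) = 15.80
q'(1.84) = 7.00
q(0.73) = 3.94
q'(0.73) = 9.94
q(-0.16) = 0.20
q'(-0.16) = -2.54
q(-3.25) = 8.10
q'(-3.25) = 16.87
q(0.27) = 0.58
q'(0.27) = 4.23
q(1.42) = 11.84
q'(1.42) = 11.25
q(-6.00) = 24.26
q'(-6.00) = -50.37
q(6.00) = 24.26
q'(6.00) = 50.37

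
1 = 1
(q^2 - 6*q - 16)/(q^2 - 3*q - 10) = (q - 8)/(q - 5)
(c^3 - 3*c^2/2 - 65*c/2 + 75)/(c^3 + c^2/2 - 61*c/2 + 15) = (2*c - 5)/(2*c - 1)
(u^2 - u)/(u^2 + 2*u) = (u - 1)/(u + 2)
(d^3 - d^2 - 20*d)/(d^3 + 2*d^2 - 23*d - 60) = d/(d + 3)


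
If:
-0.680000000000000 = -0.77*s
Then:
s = 0.88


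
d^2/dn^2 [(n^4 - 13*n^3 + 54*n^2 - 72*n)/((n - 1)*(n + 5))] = 2*(n^6 + 12*n^5 + 33*n^4 - 721*n^3 + 1740*n^2 - 2055*n - 90)/(n^6 + 12*n^5 + 33*n^4 - 56*n^3 - 165*n^2 + 300*n - 125)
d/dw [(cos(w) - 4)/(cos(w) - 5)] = sin(w)/(cos(w) - 5)^2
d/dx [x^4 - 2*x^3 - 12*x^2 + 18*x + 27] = 4*x^3 - 6*x^2 - 24*x + 18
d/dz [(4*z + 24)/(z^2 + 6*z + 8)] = 4*(z^2 + 6*z - 2*(z + 3)*(z + 6) + 8)/(z^2 + 6*z + 8)^2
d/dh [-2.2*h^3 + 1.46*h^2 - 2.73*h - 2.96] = -6.6*h^2 + 2.92*h - 2.73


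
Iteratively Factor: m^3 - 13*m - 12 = (m + 1)*(m^2 - m - 12) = (m + 1)*(m + 3)*(m - 4)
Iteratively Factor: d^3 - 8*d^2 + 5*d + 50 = (d + 2)*(d^2 - 10*d + 25) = (d - 5)*(d + 2)*(d - 5)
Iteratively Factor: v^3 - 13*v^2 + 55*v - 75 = (v - 5)*(v^2 - 8*v + 15) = (v - 5)^2*(v - 3)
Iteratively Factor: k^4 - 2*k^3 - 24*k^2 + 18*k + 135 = (k + 3)*(k^3 - 5*k^2 - 9*k + 45) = (k + 3)^2*(k^2 - 8*k + 15) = (k - 5)*(k + 3)^2*(k - 3)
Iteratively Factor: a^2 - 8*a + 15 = (a - 5)*(a - 3)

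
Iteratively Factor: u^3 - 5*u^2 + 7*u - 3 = (u - 1)*(u^2 - 4*u + 3) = (u - 1)^2*(u - 3)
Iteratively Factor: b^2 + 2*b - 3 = (b - 1)*(b + 3)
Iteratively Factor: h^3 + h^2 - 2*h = (h + 2)*(h^2 - h) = h*(h + 2)*(h - 1)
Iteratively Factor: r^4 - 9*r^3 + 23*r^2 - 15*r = (r - 3)*(r^3 - 6*r^2 + 5*r) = r*(r - 3)*(r^2 - 6*r + 5) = r*(r - 5)*(r - 3)*(r - 1)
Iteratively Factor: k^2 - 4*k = (k - 4)*(k)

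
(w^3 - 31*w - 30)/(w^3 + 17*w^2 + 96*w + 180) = (w^2 - 5*w - 6)/(w^2 + 12*w + 36)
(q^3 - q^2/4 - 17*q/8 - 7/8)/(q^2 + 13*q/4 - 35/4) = (2*q^2 + 3*q + 1)/(2*(q + 5))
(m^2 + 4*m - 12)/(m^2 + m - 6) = (m + 6)/(m + 3)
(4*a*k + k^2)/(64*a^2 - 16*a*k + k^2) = k*(4*a + k)/(64*a^2 - 16*a*k + k^2)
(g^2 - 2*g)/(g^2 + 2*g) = (g - 2)/(g + 2)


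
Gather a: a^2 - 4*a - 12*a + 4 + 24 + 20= a^2 - 16*a + 48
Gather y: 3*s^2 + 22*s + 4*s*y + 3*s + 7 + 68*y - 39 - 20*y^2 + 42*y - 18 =3*s^2 + 25*s - 20*y^2 + y*(4*s + 110) - 50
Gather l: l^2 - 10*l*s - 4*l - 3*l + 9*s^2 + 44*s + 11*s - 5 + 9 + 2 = l^2 + l*(-10*s - 7) + 9*s^2 + 55*s + 6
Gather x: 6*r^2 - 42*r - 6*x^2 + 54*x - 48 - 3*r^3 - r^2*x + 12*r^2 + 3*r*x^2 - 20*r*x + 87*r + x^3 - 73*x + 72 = -3*r^3 + 18*r^2 + 45*r + x^3 + x^2*(3*r - 6) + x*(-r^2 - 20*r - 19) + 24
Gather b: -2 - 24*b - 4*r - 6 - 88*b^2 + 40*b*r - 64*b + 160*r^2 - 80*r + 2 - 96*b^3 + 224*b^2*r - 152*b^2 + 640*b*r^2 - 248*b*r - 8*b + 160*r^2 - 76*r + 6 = -96*b^3 + b^2*(224*r - 240) + b*(640*r^2 - 208*r - 96) + 320*r^2 - 160*r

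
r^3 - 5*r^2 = r^2*(r - 5)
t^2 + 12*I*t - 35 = (t + 5*I)*(t + 7*I)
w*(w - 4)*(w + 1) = w^3 - 3*w^2 - 4*w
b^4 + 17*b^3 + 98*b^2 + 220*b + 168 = (b + 2)^2*(b + 6)*(b + 7)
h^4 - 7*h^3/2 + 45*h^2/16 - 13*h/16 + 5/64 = (h - 5/2)*(h - 1/2)*(h - 1/4)^2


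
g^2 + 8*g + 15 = (g + 3)*(g + 5)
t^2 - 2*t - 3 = (t - 3)*(t + 1)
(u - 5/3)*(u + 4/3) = u^2 - u/3 - 20/9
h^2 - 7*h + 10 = (h - 5)*(h - 2)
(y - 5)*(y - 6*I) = y^2 - 5*y - 6*I*y + 30*I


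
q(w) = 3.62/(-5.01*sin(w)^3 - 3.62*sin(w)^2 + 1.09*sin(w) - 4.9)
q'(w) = 3.62*(15.03*sin(w)^2*cos(w) + 7.24*sin(w)*cos(w) - 1.09*cos(w))/(-5.01*sin(w)^3 - 3.62*sin(w)^2 + 1.09*sin(w) - 4.9)^2 = (54.4086*sin(w)^2 + 26.2088*sin(w) - 3.9458)*cos(w)/(5.01*sin(w)^3 + 3.62*sin(w)^2 - 1.09*sin(w) + 4.9)^2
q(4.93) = -0.76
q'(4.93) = 0.21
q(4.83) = -0.78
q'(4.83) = 0.13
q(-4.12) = -0.39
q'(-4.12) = -0.35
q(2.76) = -0.69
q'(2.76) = -0.45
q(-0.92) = -0.65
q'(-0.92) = 0.19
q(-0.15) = -0.71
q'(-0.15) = -0.25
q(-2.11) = -0.68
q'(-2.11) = -0.25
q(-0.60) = -0.63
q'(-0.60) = -0.03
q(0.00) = -0.74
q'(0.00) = -0.16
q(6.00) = -0.67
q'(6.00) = -0.23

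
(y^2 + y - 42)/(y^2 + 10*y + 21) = (y - 6)/(y + 3)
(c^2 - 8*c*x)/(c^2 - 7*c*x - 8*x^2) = c/(c + x)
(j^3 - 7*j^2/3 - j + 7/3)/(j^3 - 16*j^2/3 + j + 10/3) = (3*j^2 - 4*j - 7)/(3*j^2 - 13*j - 10)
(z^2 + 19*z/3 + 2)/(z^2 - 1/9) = 3*(z + 6)/(3*z - 1)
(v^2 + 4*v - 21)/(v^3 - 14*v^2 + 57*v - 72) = (v + 7)/(v^2 - 11*v + 24)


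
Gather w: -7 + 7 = 0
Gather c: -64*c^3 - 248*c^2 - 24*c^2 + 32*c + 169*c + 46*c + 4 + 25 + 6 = -64*c^3 - 272*c^2 + 247*c + 35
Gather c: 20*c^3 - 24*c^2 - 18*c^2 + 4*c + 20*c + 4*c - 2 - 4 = 20*c^3 - 42*c^2 + 28*c - 6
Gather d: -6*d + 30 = 30 - 6*d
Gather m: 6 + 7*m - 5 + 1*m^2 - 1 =m^2 + 7*m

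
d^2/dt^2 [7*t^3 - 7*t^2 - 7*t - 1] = 42*t - 14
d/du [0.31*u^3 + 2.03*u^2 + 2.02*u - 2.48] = 0.93*u^2 + 4.06*u + 2.02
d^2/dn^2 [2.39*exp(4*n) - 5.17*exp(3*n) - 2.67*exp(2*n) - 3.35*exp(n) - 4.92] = (38.24*exp(3*n) - 46.53*exp(2*n) - 10.68*exp(n) - 3.35)*exp(n)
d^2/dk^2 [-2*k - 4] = 0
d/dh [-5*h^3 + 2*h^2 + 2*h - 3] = -15*h^2 + 4*h + 2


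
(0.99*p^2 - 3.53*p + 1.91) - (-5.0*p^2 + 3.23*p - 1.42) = 5.99*p^2 - 6.76*p + 3.33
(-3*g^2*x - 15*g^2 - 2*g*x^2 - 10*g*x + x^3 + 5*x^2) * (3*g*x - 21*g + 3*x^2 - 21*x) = -9*g^3*x^2 + 18*g^3*x + 315*g^3 - 15*g^2*x^3 + 30*g^2*x^2 + 525*g^2*x - 3*g*x^4 + 6*g*x^3 + 105*g*x^2 + 3*x^5 - 6*x^4 - 105*x^3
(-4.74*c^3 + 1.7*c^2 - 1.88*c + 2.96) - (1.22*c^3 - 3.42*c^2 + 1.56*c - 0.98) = -5.96*c^3 + 5.12*c^2 - 3.44*c + 3.94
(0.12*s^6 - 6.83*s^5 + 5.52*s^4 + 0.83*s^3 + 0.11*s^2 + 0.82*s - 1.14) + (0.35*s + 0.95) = 0.12*s^6 - 6.83*s^5 + 5.52*s^4 + 0.83*s^3 + 0.11*s^2 + 1.17*s - 0.19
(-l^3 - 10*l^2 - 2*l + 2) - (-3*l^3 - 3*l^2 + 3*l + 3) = 2*l^3 - 7*l^2 - 5*l - 1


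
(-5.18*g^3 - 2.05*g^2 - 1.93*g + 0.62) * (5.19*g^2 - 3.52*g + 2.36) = -26.8842*g^5 + 7.5941*g^4 - 15.0255*g^3 + 5.1734*g^2 - 6.7372*g + 1.4632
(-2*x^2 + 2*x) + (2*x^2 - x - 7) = x - 7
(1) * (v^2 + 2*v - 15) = v^2 + 2*v - 15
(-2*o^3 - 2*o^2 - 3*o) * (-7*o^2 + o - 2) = 14*o^5 + 12*o^4 + 23*o^3 + o^2 + 6*o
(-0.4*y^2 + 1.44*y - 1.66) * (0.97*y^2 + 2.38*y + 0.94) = -0.388*y^4 + 0.4448*y^3 + 1.441*y^2 - 2.5972*y - 1.5604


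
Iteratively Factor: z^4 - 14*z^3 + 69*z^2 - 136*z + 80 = (z - 4)*(z^3 - 10*z^2 + 29*z - 20) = (z - 4)*(z - 1)*(z^2 - 9*z + 20) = (z - 4)^2*(z - 1)*(z - 5)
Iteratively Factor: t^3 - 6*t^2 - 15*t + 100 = (t - 5)*(t^2 - t - 20) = (t - 5)^2*(t + 4)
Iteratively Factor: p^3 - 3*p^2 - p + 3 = (p - 3)*(p^2 - 1) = (p - 3)*(p + 1)*(p - 1)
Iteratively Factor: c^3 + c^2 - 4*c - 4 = (c + 1)*(c^2 - 4) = (c - 2)*(c + 1)*(c + 2)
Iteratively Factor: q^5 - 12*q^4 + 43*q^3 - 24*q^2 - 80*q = (q)*(q^4 - 12*q^3 + 43*q^2 - 24*q - 80) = q*(q - 4)*(q^3 - 8*q^2 + 11*q + 20) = q*(q - 5)*(q - 4)*(q^2 - 3*q - 4) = q*(q - 5)*(q - 4)^2*(q + 1)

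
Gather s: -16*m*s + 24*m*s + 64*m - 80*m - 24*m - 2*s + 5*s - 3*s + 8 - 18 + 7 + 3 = 8*m*s - 40*m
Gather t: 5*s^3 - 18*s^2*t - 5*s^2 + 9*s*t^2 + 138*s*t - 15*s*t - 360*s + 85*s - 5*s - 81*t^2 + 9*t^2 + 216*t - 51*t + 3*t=5*s^3 - 5*s^2 - 280*s + t^2*(9*s - 72) + t*(-18*s^2 + 123*s + 168)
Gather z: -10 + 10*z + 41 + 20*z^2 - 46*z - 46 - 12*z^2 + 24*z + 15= 8*z^2 - 12*z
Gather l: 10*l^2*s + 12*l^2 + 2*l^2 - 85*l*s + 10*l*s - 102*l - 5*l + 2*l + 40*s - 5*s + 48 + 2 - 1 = l^2*(10*s + 14) + l*(-75*s - 105) + 35*s + 49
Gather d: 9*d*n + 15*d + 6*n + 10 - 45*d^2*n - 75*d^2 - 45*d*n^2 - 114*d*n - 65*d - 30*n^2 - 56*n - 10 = d^2*(-45*n - 75) + d*(-45*n^2 - 105*n - 50) - 30*n^2 - 50*n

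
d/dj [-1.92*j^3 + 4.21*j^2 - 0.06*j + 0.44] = -5.76*j^2 + 8.42*j - 0.06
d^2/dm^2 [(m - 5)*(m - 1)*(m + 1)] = 6*m - 10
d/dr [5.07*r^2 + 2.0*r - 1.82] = 10.14*r + 2.0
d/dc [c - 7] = 1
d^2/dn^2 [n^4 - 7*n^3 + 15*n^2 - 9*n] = 12*n^2 - 42*n + 30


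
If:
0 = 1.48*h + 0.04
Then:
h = -0.03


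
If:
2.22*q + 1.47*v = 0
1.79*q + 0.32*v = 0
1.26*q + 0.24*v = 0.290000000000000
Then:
No Solution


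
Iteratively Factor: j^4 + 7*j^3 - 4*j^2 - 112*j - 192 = (j + 4)*(j^3 + 3*j^2 - 16*j - 48) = (j - 4)*(j + 4)*(j^2 + 7*j + 12) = (j - 4)*(j + 4)^2*(j + 3)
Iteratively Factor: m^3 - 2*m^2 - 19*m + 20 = (m - 1)*(m^2 - m - 20) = (m - 1)*(m + 4)*(m - 5)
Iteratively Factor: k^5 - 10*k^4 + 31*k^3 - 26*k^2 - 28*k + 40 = (k + 1)*(k^4 - 11*k^3 + 42*k^2 - 68*k + 40) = (k - 5)*(k + 1)*(k^3 - 6*k^2 + 12*k - 8) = (k - 5)*(k - 2)*(k + 1)*(k^2 - 4*k + 4) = (k - 5)*(k - 2)^2*(k + 1)*(k - 2)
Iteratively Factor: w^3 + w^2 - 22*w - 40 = (w + 2)*(w^2 - w - 20) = (w - 5)*(w + 2)*(w + 4)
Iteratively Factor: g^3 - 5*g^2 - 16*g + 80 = (g - 5)*(g^2 - 16) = (g - 5)*(g - 4)*(g + 4)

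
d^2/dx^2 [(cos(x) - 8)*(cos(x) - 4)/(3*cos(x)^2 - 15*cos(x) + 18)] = (-69*(1 - cos(x)^2)^2 + 7*cos(x)^5 + 124*cos(x)^3 + 202*cos(x)^2 - 1056*cos(x) + 637)/(3*(cos(x) - 3)^3*(cos(x) - 2)^3)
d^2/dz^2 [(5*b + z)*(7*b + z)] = 2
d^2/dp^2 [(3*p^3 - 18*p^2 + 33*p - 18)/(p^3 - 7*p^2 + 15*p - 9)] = 6/(p^3 - 9*p^2 + 27*p - 27)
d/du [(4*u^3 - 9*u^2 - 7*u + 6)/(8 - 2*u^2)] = (-4*u^4 + 41*u^2 - 60*u - 28)/(2*(u^4 - 8*u^2 + 16))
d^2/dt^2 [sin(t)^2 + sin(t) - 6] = -sin(t) + 2*cos(2*t)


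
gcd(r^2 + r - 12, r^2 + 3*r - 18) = r - 3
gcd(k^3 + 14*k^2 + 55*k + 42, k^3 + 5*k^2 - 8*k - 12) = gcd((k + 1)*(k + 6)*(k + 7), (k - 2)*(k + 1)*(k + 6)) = k^2 + 7*k + 6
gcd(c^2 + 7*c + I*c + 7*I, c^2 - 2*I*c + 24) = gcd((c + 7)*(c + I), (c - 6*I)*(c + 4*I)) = 1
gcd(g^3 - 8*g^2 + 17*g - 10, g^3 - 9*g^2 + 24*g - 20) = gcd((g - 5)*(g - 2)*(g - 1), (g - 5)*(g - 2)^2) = g^2 - 7*g + 10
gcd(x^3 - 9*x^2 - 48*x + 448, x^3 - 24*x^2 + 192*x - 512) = x^2 - 16*x + 64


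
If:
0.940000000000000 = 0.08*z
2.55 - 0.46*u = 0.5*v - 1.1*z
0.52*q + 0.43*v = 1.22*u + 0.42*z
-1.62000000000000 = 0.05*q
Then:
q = -32.40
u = -5.25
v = 35.78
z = 11.75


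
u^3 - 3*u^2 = u^2*(u - 3)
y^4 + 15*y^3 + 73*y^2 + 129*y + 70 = (y + 1)*(y + 2)*(y + 5)*(y + 7)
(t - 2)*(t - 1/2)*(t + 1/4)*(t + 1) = t^4 - 5*t^3/4 - 15*t^2/8 + 5*t/8 + 1/4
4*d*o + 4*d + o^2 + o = (4*d + o)*(o + 1)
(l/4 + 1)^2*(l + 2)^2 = l^4/16 + 3*l^3/4 + 13*l^2/4 + 6*l + 4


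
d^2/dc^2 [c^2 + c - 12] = 2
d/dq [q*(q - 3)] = 2*q - 3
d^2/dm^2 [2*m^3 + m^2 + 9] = 12*m + 2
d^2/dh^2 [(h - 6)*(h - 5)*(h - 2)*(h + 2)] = 12*h^2 - 66*h + 52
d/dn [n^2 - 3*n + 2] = 2*n - 3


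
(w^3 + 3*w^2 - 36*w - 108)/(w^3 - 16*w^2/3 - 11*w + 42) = 3*(w + 6)/(3*w - 7)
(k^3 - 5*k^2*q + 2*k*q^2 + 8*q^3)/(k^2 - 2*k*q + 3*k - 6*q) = (k^2 - 3*k*q - 4*q^2)/(k + 3)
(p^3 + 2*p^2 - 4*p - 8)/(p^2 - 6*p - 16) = (p^2 - 4)/(p - 8)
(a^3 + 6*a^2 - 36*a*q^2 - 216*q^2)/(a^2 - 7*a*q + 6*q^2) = (-a^2 - 6*a*q - 6*a - 36*q)/(-a + q)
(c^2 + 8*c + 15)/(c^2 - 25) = (c + 3)/(c - 5)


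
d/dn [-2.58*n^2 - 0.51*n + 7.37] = -5.16*n - 0.51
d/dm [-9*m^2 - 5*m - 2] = -18*m - 5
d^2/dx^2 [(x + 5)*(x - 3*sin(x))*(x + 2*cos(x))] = 3*x^2*sin(x) - 2*x^2*cos(x) + 7*x*sin(x) + 12*x*sin(2*x) - 22*x*cos(x) + 6*x + 60*sin(2*x) - 26*sqrt(2)*sin(x + pi/4) - 12*cos(2*x) + 10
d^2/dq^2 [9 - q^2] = -2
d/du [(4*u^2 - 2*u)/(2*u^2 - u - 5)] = 10*(1 - 4*u)/(4*u^4 - 4*u^3 - 19*u^2 + 10*u + 25)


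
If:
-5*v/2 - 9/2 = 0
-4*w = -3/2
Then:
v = -9/5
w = 3/8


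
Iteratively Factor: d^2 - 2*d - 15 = (d + 3)*(d - 5)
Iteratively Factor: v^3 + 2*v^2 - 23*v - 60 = (v + 4)*(v^2 - 2*v - 15) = (v + 3)*(v + 4)*(v - 5)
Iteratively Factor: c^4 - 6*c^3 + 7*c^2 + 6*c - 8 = (c - 2)*(c^3 - 4*c^2 - c + 4) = (c - 4)*(c - 2)*(c^2 - 1) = (c - 4)*(c - 2)*(c + 1)*(c - 1)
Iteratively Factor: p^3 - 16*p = (p - 4)*(p^2 + 4*p) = (p - 4)*(p + 4)*(p)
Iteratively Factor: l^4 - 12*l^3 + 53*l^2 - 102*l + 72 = (l - 3)*(l^3 - 9*l^2 + 26*l - 24) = (l - 3)^2*(l^2 - 6*l + 8) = (l - 4)*(l - 3)^2*(l - 2)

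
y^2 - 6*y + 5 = (y - 5)*(y - 1)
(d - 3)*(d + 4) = d^2 + d - 12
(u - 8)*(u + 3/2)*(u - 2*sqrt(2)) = u^3 - 13*u^2/2 - 2*sqrt(2)*u^2 - 12*u + 13*sqrt(2)*u + 24*sqrt(2)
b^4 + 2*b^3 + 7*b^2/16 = b^2*(b + 1/4)*(b + 7/4)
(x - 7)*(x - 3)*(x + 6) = x^3 - 4*x^2 - 39*x + 126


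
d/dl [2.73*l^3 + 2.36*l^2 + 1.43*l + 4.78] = 8.19*l^2 + 4.72*l + 1.43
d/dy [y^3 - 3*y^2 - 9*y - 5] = 3*y^2 - 6*y - 9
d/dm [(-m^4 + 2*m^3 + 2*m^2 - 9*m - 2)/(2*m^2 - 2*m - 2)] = (-2*m^5 + 5*m^4 + m^2 + 7)/(2*(m^4 - 2*m^3 - m^2 + 2*m + 1))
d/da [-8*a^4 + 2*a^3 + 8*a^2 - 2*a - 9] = -32*a^3 + 6*a^2 + 16*a - 2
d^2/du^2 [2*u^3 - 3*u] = 12*u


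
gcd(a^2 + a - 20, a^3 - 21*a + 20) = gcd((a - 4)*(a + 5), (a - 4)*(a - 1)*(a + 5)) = a^2 + a - 20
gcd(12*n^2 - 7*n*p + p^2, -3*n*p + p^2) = -3*n + p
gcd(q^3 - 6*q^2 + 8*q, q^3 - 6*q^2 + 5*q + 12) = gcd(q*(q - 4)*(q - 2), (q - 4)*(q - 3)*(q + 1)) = q - 4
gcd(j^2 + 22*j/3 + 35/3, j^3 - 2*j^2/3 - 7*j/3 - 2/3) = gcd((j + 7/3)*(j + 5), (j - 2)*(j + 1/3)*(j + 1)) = 1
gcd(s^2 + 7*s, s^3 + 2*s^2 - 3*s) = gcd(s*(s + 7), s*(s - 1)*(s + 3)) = s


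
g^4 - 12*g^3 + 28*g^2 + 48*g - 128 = (g - 8)*(g - 4)*(g - 2)*(g + 2)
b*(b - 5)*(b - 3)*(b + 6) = b^4 - 2*b^3 - 33*b^2 + 90*b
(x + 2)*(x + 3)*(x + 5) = x^3 + 10*x^2 + 31*x + 30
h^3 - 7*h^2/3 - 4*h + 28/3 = (h - 7/3)*(h - 2)*(h + 2)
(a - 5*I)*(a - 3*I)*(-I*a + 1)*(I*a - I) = a^4 - a^3 - 7*I*a^3 - 7*a^2 + 7*I*a^2 + 7*a - 15*I*a + 15*I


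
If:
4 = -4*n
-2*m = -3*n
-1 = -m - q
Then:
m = -3/2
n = -1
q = 5/2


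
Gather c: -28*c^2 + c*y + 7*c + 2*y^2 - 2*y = -28*c^2 + c*(y + 7) + 2*y^2 - 2*y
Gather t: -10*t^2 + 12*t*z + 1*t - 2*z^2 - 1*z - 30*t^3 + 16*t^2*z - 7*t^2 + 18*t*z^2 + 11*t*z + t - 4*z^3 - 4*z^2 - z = -30*t^3 + t^2*(16*z - 17) + t*(18*z^2 + 23*z + 2) - 4*z^3 - 6*z^2 - 2*z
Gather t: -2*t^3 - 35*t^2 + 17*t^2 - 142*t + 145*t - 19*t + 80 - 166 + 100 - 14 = -2*t^3 - 18*t^2 - 16*t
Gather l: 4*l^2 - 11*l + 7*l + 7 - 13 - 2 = 4*l^2 - 4*l - 8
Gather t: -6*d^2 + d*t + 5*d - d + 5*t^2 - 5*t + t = -6*d^2 + 4*d + 5*t^2 + t*(d - 4)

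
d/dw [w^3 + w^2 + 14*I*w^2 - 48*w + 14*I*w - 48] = 3*w^2 + w*(2 + 28*I) - 48 + 14*I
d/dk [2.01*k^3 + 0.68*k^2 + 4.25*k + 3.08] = 6.03*k^2 + 1.36*k + 4.25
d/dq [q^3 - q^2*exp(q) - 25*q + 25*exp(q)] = -q^2*exp(q) + 3*q^2 - 2*q*exp(q) + 25*exp(q) - 25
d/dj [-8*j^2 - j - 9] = -16*j - 1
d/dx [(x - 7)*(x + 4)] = 2*x - 3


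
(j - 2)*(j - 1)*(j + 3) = j^3 - 7*j + 6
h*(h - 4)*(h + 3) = h^3 - h^2 - 12*h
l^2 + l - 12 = (l - 3)*(l + 4)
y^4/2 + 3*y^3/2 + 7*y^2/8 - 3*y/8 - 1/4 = (y/2 + 1)*(y - 1/2)*(y + 1/2)*(y + 1)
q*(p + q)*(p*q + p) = p^2*q^2 + p^2*q + p*q^3 + p*q^2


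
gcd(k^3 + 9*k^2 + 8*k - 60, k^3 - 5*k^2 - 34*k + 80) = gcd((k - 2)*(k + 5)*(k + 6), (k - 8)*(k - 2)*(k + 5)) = k^2 + 3*k - 10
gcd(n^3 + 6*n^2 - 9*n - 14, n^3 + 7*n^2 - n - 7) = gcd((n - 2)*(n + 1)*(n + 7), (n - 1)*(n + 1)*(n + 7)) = n^2 + 8*n + 7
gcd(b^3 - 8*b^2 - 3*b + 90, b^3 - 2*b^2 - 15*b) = b^2 - 2*b - 15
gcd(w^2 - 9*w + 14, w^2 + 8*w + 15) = 1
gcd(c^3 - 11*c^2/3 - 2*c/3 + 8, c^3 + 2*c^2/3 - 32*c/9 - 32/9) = c^2 - 2*c/3 - 8/3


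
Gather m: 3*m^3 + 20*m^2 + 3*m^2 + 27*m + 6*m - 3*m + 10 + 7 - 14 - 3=3*m^3 + 23*m^2 + 30*m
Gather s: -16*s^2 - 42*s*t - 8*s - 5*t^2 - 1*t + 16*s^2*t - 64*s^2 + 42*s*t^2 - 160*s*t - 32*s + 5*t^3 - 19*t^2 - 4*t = s^2*(16*t - 80) + s*(42*t^2 - 202*t - 40) + 5*t^3 - 24*t^2 - 5*t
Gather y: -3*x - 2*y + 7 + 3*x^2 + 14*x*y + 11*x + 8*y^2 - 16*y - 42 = 3*x^2 + 8*x + 8*y^2 + y*(14*x - 18) - 35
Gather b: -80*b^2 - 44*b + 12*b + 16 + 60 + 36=-80*b^2 - 32*b + 112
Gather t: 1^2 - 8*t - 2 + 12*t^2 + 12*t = 12*t^2 + 4*t - 1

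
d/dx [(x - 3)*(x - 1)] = 2*x - 4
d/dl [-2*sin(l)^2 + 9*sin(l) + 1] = (9 - 4*sin(l))*cos(l)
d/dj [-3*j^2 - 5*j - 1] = -6*j - 5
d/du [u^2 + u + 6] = 2*u + 1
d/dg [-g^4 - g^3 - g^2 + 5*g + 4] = -4*g^3 - 3*g^2 - 2*g + 5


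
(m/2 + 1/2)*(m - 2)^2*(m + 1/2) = m^4/2 - 5*m^3/4 - 3*m^2/4 + 2*m + 1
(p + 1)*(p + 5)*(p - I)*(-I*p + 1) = -I*p^4 - 6*I*p^3 - 6*I*p^2 - 6*I*p - 5*I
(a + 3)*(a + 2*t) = a^2 + 2*a*t + 3*a + 6*t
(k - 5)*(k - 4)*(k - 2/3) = k^3 - 29*k^2/3 + 26*k - 40/3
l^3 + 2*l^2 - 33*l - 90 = (l - 6)*(l + 3)*(l + 5)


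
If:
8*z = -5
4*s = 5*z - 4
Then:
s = -57/32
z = -5/8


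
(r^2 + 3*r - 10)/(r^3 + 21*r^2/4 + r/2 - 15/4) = 4*(r - 2)/(4*r^2 + r - 3)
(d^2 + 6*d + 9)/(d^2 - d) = (d^2 + 6*d + 9)/(d*(d - 1))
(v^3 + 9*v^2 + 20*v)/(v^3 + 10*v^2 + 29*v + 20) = v/(v + 1)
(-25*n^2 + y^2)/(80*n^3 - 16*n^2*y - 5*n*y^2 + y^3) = (5*n + y)/(-16*n^2 + y^2)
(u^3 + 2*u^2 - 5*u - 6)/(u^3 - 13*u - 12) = (u - 2)/(u - 4)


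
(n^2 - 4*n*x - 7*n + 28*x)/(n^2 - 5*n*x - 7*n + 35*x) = (-n + 4*x)/(-n + 5*x)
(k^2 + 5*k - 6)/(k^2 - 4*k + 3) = (k + 6)/(k - 3)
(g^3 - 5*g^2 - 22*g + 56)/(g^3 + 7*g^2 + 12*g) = (g^2 - 9*g + 14)/(g*(g + 3))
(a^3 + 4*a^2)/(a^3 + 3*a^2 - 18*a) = a*(a + 4)/(a^2 + 3*a - 18)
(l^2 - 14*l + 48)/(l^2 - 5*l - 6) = (l - 8)/(l + 1)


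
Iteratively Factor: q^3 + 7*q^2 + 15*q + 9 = (q + 3)*(q^2 + 4*q + 3) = (q + 1)*(q + 3)*(q + 3)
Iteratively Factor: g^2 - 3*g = (g)*(g - 3)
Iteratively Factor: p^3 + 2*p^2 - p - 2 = (p - 1)*(p^2 + 3*p + 2) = (p - 1)*(p + 2)*(p + 1)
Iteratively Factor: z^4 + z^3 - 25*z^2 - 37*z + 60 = (z + 4)*(z^3 - 3*z^2 - 13*z + 15) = (z - 5)*(z + 4)*(z^2 + 2*z - 3) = (z - 5)*(z + 3)*(z + 4)*(z - 1)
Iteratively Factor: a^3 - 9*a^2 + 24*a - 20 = (a - 2)*(a^2 - 7*a + 10) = (a - 2)^2*(a - 5)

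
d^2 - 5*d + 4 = (d - 4)*(d - 1)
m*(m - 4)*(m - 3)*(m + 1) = m^4 - 6*m^3 + 5*m^2 + 12*m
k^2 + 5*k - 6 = (k - 1)*(k + 6)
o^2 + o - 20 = (o - 4)*(o + 5)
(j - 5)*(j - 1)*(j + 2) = j^3 - 4*j^2 - 7*j + 10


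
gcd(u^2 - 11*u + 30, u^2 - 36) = u - 6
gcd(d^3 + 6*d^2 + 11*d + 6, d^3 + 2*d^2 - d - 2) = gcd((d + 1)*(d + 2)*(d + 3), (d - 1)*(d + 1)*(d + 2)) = d^2 + 3*d + 2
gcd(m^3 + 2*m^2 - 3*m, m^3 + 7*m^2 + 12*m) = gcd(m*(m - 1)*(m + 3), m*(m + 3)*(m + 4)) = m^2 + 3*m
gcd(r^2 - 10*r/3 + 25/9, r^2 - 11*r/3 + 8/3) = 1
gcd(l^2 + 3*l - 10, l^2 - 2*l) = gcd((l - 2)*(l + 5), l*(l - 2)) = l - 2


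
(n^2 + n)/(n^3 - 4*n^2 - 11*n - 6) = n/(n^2 - 5*n - 6)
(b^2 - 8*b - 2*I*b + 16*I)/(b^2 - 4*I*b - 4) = (b - 8)/(b - 2*I)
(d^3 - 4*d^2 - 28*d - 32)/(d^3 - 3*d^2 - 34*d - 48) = (d + 2)/(d + 3)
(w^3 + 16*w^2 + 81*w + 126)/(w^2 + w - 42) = (w^2 + 9*w + 18)/(w - 6)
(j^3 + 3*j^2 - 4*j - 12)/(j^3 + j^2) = (j^3 + 3*j^2 - 4*j - 12)/(j^2*(j + 1))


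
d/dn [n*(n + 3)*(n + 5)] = 3*n^2 + 16*n + 15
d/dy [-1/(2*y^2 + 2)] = y/(y^2 + 1)^2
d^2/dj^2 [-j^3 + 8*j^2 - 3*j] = 16 - 6*j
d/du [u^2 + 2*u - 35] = 2*u + 2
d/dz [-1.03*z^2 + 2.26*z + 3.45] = 2.26 - 2.06*z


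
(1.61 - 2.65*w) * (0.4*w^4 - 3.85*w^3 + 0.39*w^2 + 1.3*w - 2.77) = -1.06*w^5 + 10.8465*w^4 - 7.232*w^3 - 2.8171*w^2 + 9.4335*w - 4.4597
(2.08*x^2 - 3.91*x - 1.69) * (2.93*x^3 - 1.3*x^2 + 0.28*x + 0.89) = 6.0944*x^5 - 14.1603*x^4 + 0.7137*x^3 + 2.9534*x^2 - 3.9531*x - 1.5041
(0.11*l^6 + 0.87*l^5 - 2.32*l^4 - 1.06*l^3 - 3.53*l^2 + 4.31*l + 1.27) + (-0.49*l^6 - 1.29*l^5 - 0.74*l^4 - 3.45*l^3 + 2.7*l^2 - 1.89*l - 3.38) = -0.38*l^6 - 0.42*l^5 - 3.06*l^4 - 4.51*l^3 - 0.83*l^2 + 2.42*l - 2.11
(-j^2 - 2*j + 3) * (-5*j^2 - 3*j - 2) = 5*j^4 + 13*j^3 - 7*j^2 - 5*j - 6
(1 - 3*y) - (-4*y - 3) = y + 4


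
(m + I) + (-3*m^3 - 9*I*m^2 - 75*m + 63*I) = -3*m^3 - 9*I*m^2 - 74*m + 64*I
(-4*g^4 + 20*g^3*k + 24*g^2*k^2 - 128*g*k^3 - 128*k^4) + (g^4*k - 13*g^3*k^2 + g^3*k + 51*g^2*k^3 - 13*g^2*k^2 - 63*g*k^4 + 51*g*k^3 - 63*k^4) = g^4*k - 4*g^4 - 13*g^3*k^2 + 21*g^3*k + 51*g^2*k^3 + 11*g^2*k^2 - 63*g*k^4 - 77*g*k^3 - 191*k^4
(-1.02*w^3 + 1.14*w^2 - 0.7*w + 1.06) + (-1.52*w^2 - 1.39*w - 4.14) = -1.02*w^3 - 0.38*w^2 - 2.09*w - 3.08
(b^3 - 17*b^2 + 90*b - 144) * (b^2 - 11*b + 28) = b^5 - 28*b^4 + 305*b^3 - 1610*b^2 + 4104*b - 4032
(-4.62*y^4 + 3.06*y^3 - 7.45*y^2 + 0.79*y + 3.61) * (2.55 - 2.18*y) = 10.0716*y^5 - 18.4518*y^4 + 24.044*y^3 - 20.7197*y^2 - 5.8553*y + 9.2055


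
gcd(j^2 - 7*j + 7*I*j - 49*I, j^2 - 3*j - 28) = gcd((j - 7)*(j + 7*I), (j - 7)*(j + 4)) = j - 7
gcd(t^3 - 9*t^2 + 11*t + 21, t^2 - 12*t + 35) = t - 7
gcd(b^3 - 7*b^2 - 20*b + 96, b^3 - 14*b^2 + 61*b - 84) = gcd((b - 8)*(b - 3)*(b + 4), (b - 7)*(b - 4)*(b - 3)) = b - 3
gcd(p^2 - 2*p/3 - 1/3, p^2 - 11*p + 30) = 1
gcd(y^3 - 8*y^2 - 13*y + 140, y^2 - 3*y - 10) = y - 5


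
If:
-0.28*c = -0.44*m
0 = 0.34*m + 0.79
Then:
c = -3.65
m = -2.32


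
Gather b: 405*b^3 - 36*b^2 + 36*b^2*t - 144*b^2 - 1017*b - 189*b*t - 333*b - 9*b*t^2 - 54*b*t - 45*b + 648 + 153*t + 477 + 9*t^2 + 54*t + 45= 405*b^3 + b^2*(36*t - 180) + b*(-9*t^2 - 243*t - 1395) + 9*t^2 + 207*t + 1170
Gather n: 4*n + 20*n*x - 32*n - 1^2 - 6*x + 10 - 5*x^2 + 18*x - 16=n*(20*x - 28) - 5*x^2 + 12*x - 7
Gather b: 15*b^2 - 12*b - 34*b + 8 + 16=15*b^2 - 46*b + 24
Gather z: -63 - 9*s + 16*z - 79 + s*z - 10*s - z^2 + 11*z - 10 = -19*s - z^2 + z*(s + 27) - 152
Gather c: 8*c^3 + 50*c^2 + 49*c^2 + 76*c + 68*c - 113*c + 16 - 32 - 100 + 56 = 8*c^3 + 99*c^2 + 31*c - 60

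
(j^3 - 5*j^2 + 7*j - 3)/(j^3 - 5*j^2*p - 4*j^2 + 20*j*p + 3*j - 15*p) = (1 - j)/(-j + 5*p)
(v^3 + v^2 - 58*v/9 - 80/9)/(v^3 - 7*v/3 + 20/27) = 3*(3*v^2 - 2*v - 16)/(9*v^2 - 15*v + 4)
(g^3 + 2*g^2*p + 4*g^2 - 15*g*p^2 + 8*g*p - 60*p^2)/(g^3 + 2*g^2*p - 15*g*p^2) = (g + 4)/g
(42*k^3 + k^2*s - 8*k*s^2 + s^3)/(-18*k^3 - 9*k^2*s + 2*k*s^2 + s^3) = (-7*k + s)/(3*k + s)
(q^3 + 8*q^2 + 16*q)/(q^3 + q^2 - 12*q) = (q + 4)/(q - 3)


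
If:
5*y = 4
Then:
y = 4/5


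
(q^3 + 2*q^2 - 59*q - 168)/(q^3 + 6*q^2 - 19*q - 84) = (q - 8)/(q - 4)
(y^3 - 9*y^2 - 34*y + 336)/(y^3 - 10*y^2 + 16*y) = (y^2 - y - 42)/(y*(y - 2))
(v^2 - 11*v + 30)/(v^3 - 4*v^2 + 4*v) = (v^2 - 11*v + 30)/(v*(v^2 - 4*v + 4))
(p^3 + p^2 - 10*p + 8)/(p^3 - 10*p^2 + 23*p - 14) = (p + 4)/(p - 7)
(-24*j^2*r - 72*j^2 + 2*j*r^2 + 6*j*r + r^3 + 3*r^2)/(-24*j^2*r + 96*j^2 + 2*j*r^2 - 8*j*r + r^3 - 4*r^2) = (r + 3)/(r - 4)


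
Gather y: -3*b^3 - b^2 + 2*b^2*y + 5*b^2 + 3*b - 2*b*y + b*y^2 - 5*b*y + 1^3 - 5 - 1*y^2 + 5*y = -3*b^3 + 4*b^2 + 3*b + y^2*(b - 1) + y*(2*b^2 - 7*b + 5) - 4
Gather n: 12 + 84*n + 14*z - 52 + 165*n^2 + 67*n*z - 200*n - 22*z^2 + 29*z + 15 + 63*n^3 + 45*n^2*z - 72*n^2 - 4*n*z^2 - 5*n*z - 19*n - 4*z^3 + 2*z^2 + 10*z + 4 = 63*n^3 + n^2*(45*z + 93) + n*(-4*z^2 + 62*z - 135) - 4*z^3 - 20*z^2 + 53*z - 21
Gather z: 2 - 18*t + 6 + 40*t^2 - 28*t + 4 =40*t^2 - 46*t + 12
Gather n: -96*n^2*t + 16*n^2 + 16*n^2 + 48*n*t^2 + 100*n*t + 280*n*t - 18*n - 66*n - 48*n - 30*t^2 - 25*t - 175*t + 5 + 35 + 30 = n^2*(32 - 96*t) + n*(48*t^2 + 380*t - 132) - 30*t^2 - 200*t + 70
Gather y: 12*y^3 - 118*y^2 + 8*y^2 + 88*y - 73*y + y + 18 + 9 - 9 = 12*y^3 - 110*y^2 + 16*y + 18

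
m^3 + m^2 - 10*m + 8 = (m - 2)*(m - 1)*(m + 4)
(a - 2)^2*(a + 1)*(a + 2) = a^4 - a^3 - 6*a^2 + 4*a + 8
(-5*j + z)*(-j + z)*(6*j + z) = 30*j^3 - 31*j^2*z + z^3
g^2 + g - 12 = (g - 3)*(g + 4)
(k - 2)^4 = k^4 - 8*k^3 + 24*k^2 - 32*k + 16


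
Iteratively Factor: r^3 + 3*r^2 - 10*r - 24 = (r + 2)*(r^2 + r - 12) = (r - 3)*(r + 2)*(r + 4)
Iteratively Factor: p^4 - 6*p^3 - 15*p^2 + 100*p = (p - 5)*(p^3 - p^2 - 20*p) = (p - 5)^2*(p^2 + 4*p) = (p - 5)^2*(p + 4)*(p)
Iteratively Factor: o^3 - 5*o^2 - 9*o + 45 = (o + 3)*(o^2 - 8*o + 15) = (o - 3)*(o + 3)*(o - 5)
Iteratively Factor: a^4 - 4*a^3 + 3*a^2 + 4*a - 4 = (a - 1)*(a^3 - 3*a^2 + 4) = (a - 2)*(a - 1)*(a^2 - a - 2) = (a - 2)^2*(a - 1)*(a + 1)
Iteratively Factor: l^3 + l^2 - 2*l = (l - 1)*(l^2 + 2*l) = (l - 1)*(l + 2)*(l)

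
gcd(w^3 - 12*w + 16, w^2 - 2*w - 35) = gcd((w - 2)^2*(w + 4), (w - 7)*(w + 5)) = 1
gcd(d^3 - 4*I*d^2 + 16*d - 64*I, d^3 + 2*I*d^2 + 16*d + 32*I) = d^2 + 16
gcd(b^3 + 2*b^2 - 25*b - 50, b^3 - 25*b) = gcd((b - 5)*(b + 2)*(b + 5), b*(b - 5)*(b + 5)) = b^2 - 25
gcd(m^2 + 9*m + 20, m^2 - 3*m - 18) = 1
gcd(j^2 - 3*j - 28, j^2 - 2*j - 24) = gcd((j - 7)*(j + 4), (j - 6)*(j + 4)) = j + 4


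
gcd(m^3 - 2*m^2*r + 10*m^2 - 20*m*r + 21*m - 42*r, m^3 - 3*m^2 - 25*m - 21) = m + 3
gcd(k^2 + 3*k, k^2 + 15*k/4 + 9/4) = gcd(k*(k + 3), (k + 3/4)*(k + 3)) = k + 3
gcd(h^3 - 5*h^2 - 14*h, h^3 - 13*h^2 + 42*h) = h^2 - 7*h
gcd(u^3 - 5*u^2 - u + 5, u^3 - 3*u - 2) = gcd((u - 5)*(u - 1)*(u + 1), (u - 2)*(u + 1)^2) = u + 1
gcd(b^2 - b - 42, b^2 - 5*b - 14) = b - 7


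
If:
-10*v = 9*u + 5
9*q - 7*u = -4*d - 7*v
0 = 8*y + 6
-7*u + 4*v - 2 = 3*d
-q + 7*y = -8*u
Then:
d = -15455/2674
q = 25763/5348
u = 3365/2674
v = -8731/5348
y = -3/4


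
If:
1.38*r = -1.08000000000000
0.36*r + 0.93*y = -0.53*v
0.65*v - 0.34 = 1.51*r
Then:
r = -0.78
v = -1.29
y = 1.04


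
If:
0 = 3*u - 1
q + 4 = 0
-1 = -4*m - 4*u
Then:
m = -1/12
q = -4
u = 1/3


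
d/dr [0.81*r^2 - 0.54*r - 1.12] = 1.62*r - 0.54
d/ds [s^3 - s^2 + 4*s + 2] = 3*s^2 - 2*s + 4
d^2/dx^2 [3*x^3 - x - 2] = 18*x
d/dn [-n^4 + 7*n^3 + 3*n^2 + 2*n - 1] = -4*n^3 + 21*n^2 + 6*n + 2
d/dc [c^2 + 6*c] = 2*c + 6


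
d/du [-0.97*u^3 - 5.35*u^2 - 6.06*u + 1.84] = -2.91*u^2 - 10.7*u - 6.06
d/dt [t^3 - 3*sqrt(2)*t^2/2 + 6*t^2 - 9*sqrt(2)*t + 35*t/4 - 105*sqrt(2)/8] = 3*t^2 - 3*sqrt(2)*t + 12*t - 9*sqrt(2) + 35/4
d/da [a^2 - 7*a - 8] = 2*a - 7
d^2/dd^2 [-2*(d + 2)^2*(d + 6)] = -12*d - 40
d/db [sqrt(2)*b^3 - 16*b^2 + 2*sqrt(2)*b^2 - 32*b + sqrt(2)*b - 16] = 3*sqrt(2)*b^2 - 32*b + 4*sqrt(2)*b - 32 + sqrt(2)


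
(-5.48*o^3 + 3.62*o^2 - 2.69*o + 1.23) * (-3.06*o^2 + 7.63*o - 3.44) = 16.7688*o^5 - 52.8896*o^4 + 54.7032*o^3 - 36.7413*o^2 + 18.6385*o - 4.2312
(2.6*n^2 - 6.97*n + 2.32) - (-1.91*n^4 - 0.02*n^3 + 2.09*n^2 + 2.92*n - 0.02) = 1.91*n^4 + 0.02*n^3 + 0.51*n^2 - 9.89*n + 2.34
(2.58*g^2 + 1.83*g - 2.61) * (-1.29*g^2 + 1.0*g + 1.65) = -3.3282*g^4 + 0.2193*g^3 + 9.4539*g^2 + 0.4095*g - 4.3065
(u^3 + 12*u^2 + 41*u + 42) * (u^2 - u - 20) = u^5 + 11*u^4 + 9*u^3 - 239*u^2 - 862*u - 840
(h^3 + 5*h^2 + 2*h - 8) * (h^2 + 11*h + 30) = h^5 + 16*h^4 + 87*h^3 + 164*h^2 - 28*h - 240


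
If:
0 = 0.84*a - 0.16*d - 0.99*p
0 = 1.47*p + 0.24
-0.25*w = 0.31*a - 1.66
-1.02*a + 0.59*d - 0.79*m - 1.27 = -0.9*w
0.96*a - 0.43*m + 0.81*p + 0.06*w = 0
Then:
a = 7.23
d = 38.98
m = 15.51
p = -0.16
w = -2.33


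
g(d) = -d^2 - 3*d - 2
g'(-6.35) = 9.70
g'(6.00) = -15.00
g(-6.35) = -23.27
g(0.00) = -2.00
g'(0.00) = -3.00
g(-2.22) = -0.27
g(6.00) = -56.00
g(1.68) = -9.86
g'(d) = -2*d - 3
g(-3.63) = -4.29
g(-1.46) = 0.25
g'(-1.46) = -0.08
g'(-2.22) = 1.44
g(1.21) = -7.09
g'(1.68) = -6.36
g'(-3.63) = 4.26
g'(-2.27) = 1.54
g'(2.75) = -8.50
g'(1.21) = -5.42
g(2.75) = -17.81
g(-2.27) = -0.34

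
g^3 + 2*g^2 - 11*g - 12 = (g - 3)*(g + 1)*(g + 4)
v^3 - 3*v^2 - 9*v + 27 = (v - 3)^2*(v + 3)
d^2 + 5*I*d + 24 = (d - 3*I)*(d + 8*I)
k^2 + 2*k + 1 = (k + 1)^2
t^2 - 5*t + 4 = (t - 4)*(t - 1)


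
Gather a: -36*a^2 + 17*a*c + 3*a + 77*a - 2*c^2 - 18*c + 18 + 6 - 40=-36*a^2 + a*(17*c + 80) - 2*c^2 - 18*c - 16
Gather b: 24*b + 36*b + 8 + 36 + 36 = 60*b + 80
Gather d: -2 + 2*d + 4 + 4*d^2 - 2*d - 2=4*d^2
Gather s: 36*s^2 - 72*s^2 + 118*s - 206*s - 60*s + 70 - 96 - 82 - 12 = -36*s^2 - 148*s - 120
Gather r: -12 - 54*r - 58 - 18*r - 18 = -72*r - 88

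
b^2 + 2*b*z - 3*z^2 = (b - z)*(b + 3*z)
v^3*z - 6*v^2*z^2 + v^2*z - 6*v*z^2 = v*(v - 6*z)*(v*z + z)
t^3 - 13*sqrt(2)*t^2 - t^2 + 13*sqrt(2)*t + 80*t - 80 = (t - 1)*(t - 8*sqrt(2))*(t - 5*sqrt(2))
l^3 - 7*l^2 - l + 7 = (l - 7)*(l - 1)*(l + 1)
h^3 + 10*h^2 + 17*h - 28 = (h - 1)*(h + 4)*(h + 7)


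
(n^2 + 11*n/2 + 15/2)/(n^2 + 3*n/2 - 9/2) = (2*n + 5)/(2*n - 3)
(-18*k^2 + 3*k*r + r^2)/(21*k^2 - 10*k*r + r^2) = (6*k + r)/(-7*k + r)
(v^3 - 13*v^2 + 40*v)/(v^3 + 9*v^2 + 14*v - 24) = v*(v^2 - 13*v + 40)/(v^3 + 9*v^2 + 14*v - 24)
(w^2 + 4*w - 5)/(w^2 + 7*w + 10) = (w - 1)/(w + 2)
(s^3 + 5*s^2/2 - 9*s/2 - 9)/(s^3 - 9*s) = (s^2 - s/2 - 3)/(s*(s - 3))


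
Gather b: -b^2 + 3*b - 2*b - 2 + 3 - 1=-b^2 + b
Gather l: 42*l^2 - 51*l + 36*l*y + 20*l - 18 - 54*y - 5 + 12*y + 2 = 42*l^2 + l*(36*y - 31) - 42*y - 21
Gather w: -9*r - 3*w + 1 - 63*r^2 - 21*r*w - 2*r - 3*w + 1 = -63*r^2 - 11*r + w*(-21*r - 6) + 2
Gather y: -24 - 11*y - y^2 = -y^2 - 11*y - 24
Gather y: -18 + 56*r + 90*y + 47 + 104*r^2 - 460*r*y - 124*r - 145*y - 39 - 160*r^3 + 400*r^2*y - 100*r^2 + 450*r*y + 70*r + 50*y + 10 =-160*r^3 + 4*r^2 + 2*r + y*(400*r^2 - 10*r - 5)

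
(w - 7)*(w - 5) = w^2 - 12*w + 35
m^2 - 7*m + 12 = (m - 4)*(m - 3)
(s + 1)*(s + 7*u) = s^2 + 7*s*u + s + 7*u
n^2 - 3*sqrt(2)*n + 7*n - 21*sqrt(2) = (n + 7)*(n - 3*sqrt(2))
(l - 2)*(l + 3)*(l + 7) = l^3 + 8*l^2 + l - 42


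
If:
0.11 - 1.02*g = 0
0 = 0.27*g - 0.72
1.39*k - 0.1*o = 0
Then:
No Solution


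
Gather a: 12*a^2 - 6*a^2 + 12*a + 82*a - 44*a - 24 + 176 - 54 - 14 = 6*a^2 + 50*a + 84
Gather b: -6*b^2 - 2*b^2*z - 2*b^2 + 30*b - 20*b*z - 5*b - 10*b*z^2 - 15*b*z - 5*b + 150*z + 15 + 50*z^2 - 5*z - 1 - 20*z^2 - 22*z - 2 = b^2*(-2*z - 8) + b*(-10*z^2 - 35*z + 20) + 30*z^2 + 123*z + 12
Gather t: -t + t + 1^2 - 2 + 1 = 0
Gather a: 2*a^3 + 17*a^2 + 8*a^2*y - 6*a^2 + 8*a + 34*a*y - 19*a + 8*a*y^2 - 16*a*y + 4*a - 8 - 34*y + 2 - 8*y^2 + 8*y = 2*a^3 + a^2*(8*y + 11) + a*(8*y^2 + 18*y - 7) - 8*y^2 - 26*y - 6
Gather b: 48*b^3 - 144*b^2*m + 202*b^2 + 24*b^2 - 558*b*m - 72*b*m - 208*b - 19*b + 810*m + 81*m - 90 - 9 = 48*b^3 + b^2*(226 - 144*m) + b*(-630*m - 227) + 891*m - 99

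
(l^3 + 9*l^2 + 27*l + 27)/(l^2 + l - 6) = (l^2 + 6*l + 9)/(l - 2)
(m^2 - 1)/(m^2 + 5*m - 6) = (m + 1)/(m + 6)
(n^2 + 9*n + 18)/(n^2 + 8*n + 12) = (n + 3)/(n + 2)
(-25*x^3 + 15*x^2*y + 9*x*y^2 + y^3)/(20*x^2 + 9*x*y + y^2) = (-5*x^2 + 4*x*y + y^2)/(4*x + y)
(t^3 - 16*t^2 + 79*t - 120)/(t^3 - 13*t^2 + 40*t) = (t - 3)/t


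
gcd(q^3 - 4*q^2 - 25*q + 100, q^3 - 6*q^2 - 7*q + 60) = q^2 - 9*q + 20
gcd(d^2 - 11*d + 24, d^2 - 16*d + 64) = d - 8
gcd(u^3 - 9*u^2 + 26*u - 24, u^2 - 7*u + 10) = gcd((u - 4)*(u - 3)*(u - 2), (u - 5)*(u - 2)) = u - 2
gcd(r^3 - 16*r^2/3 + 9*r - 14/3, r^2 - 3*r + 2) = r^2 - 3*r + 2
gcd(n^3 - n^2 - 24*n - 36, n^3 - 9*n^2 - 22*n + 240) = n - 6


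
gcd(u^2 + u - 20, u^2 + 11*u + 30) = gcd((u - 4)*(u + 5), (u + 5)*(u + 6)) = u + 5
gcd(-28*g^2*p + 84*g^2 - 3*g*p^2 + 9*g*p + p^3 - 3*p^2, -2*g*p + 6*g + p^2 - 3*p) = p - 3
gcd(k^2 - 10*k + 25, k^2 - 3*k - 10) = k - 5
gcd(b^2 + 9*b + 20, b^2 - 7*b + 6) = 1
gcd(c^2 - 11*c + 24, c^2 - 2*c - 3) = c - 3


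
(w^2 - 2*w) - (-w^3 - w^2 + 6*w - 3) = w^3 + 2*w^2 - 8*w + 3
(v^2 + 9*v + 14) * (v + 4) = v^3 + 13*v^2 + 50*v + 56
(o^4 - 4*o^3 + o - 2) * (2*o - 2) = 2*o^5 - 10*o^4 + 8*o^3 + 2*o^2 - 6*o + 4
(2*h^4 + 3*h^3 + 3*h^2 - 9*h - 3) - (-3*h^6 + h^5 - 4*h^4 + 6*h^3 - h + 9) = 3*h^6 - h^5 + 6*h^4 - 3*h^3 + 3*h^2 - 8*h - 12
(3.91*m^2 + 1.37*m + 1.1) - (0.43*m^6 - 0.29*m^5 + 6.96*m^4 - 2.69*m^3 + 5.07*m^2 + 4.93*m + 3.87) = -0.43*m^6 + 0.29*m^5 - 6.96*m^4 + 2.69*m^3 - 1.16*m^2 - 3.56*m - 2.77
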